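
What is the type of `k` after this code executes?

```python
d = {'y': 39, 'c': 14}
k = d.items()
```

dict.items() returns a dict_items view

dict_items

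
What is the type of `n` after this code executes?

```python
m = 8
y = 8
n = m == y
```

Equality comparison returns bool

bool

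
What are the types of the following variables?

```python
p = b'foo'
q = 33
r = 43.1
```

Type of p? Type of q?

p is bytes; q is int

bytes, int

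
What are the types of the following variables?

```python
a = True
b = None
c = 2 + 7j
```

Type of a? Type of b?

a is bool; b is NoneType

bool, NoneType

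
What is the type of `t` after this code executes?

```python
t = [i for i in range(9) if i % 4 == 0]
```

A list comprehension [...] produces a list

list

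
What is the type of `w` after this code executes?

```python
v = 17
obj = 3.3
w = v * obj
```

int * float returns float (17 * 3.3 = 56.1)

float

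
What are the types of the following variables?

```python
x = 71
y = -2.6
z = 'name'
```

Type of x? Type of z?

x is int; z is str

int, str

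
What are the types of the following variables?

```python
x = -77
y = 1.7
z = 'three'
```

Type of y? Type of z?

y is float; z is str

float, str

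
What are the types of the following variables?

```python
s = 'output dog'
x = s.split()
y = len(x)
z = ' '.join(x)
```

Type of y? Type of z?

len() returns int; str.join() returns str

int, str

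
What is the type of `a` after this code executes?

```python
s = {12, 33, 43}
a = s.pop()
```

Popping from a set of ints returns int

int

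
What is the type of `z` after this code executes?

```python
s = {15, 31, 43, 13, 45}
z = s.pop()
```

Popping from a set of ints returns int

int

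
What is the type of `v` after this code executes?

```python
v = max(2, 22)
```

max() of ints returns int

int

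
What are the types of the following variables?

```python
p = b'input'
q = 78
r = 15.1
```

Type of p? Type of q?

p is bytes; q is int

bytes, int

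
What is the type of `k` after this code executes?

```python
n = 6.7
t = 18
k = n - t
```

float - int returns float (6.7 - 18 = -11.3)

float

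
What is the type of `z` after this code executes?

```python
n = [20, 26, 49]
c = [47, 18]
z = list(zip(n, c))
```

list(zip(...)) returns a list of tuples

list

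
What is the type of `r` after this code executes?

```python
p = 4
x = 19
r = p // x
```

int // int returns int (4 // 19 = 0)

int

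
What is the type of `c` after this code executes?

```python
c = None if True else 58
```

Ternary: condition is True, if branch (None) taken → NoneType

NoneType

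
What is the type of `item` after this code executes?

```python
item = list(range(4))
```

list(range(...)) returns list

list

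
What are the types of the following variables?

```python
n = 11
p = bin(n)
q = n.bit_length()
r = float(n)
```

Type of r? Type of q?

float() returns float; int.bit_length() returns int

float, int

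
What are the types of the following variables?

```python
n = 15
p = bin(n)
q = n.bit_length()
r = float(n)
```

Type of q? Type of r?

int.bit_length() returns int; float() returns float

int, float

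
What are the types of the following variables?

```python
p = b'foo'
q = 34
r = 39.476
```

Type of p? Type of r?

p is bytes; r is float

bytes, float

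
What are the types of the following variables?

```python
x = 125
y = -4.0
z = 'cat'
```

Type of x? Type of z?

x is int; z is str

int, str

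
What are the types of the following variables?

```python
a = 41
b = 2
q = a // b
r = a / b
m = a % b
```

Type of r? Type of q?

int / int returns float; int // int returns int

float, int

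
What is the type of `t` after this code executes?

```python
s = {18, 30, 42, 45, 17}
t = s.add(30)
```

set.add() returns None (mutates in place)

NoneType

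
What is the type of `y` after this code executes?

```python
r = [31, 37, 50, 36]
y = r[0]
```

Indexing a list of ints returns int (r[0] = 31)

int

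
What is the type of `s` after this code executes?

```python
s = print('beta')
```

print() returns None

NoneType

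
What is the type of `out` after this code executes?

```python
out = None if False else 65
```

Ternary: condition is False, else branch (65) taken → int

int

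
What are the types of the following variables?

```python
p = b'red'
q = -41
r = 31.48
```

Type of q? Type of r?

q is int; r is float

int, float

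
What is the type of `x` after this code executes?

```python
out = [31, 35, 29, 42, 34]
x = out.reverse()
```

list.reverse() returns None

NoneType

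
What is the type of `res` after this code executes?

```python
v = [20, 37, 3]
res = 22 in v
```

'in' operator returns bool

bool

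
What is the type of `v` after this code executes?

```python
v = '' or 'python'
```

'or' returns first truthy value ('python', which is str)

str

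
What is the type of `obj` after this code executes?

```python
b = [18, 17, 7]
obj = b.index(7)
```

list.index() returns int

int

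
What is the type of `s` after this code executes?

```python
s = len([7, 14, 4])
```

len() always returns int

int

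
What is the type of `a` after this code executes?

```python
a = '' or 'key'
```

'or' returns first truthy value ('key', which is str)

str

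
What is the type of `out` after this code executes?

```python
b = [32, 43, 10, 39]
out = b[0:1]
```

Slicing a list always returns a list

list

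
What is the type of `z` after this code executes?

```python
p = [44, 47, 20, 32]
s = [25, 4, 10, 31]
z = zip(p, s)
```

zip() returns a zip iterator object

zip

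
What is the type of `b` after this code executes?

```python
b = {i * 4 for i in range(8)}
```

A set comprehension {expr for x in iterable} produces a set

set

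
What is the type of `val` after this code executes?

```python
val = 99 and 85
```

'and' returns the last value when all truthy (85, which is int)

int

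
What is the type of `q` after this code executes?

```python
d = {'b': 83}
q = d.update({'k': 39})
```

dict.update() returns None

NoneType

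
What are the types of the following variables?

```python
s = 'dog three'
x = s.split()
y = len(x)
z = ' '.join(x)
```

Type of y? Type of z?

len() returns int; str.join() returns str

int, str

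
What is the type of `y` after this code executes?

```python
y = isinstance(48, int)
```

isinstance() returns bool

bool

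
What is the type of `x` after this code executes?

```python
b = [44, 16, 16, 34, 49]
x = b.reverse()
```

list.reverse() returns None

NoneType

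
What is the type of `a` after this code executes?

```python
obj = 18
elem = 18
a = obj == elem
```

Equality comparison returns bool

bool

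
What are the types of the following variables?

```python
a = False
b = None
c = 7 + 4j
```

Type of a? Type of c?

a is bool; c is complex

bool, complex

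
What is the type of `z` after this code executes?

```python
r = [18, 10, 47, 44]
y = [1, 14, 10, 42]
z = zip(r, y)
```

zip() returns a zip iterator object

zip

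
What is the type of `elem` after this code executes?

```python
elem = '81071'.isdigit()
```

str.isdigit() returns bool

bool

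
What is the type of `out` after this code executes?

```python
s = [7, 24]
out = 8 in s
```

'in' operator returns bool

bool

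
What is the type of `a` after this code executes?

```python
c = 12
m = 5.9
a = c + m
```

int + float returns float (12 + 5.9 = 17.9)

float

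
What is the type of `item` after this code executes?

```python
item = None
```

None has type NoneType

NoneType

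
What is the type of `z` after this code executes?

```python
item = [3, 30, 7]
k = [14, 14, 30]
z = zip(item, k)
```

zip() returns a zip iterator object

zip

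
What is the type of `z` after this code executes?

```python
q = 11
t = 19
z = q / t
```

int / int always returns float in Python 3 (11 / 19 = 0.578947)

float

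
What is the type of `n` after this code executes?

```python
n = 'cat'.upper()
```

str.upper() returns str

str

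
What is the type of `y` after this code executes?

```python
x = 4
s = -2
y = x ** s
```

int ** negative int returns float

float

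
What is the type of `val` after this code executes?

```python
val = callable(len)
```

callable() returns bool

bool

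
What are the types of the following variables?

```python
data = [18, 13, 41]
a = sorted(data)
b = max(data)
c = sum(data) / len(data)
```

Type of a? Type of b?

sorted() returns list; max of ints returns int

list, int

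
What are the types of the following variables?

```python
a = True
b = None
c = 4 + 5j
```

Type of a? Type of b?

a is bool; b is NoneType

bool, NoneType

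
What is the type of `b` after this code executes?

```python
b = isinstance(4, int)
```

isinstance() returns bool

bool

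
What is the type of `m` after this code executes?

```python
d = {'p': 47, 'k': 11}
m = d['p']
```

Accessing dict[str, int] with key 'p' returns int value 47

int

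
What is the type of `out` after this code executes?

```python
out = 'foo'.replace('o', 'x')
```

str.replace() returns str

str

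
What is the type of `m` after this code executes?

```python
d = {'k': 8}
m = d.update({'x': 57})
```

dict.update() returns None

NoneType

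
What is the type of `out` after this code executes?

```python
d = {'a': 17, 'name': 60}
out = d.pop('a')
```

dict.pop() returns the value (int)

int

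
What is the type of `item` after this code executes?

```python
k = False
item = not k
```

'not' always returns bool

bool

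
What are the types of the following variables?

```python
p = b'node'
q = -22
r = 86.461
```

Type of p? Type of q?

p is bytes; q is int

bytes, int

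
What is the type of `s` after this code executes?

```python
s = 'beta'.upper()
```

str.upper() returns str

str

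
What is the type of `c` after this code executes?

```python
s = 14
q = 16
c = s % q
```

int % int returns int (14 % 16 = 14)

int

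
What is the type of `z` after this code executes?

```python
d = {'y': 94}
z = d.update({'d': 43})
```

dict.update() returns None

NoneType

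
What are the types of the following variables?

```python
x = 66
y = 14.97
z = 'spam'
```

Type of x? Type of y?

x is int; y is float

int, float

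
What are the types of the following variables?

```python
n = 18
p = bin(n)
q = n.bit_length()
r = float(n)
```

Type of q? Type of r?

int.bit_length() returns int; float() returns float

int, float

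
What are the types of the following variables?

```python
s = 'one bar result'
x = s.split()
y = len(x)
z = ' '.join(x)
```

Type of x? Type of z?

str.split() returns list; str.join() returns str

list, str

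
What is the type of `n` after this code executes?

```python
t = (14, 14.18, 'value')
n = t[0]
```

Index 0 of tuple is 14 which is int

int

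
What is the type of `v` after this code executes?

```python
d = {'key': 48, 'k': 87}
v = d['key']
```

Accessing dict[str, int] with key 'key' returns int value 48

int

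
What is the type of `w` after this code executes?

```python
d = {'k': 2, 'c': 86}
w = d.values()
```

.values() returns a dict_values view object

dict_values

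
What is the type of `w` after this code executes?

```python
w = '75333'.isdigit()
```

str.isdigit() returns bool

bool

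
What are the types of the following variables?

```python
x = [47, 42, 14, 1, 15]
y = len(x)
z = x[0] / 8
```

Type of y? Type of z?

len() returns int; int / int returns float

int, float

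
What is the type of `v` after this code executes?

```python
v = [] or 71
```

'or' returns first truthy value (71, which is int)

int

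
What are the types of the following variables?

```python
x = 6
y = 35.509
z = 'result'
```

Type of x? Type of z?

x is int; z is str

int, str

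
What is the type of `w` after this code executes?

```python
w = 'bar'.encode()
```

str.encode() returns bytes

bytes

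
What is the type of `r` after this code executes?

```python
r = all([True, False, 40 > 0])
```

all() returns bool

bool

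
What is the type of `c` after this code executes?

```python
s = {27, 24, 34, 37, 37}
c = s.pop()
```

Popping from a set of ints returns int

int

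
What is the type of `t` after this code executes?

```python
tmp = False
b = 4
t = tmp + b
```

bool + int returns int (False is 0, so 0 + 4 = 4)

int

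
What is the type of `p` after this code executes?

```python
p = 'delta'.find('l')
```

str.find() returns int (index, or -1)

int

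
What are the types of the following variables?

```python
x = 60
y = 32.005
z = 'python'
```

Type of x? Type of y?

x is int; y is float

int, float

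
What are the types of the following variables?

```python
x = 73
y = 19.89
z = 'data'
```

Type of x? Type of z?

x is int; z is str

int, str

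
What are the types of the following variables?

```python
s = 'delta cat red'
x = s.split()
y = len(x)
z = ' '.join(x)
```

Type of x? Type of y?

str.split() returns list; len() returns int

list, int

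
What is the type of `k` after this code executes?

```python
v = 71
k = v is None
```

'is' comparison returns bool

bool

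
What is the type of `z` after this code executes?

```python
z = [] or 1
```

'or' returns first truthy value (1, which is int)

int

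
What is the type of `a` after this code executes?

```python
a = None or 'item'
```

'or' with None returns the other value ('item', str)

str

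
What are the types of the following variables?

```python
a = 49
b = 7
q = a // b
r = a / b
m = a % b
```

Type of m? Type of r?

int % int returns int; int / int returns float

int, float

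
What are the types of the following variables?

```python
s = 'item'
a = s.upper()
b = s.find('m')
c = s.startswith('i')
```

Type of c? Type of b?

str.startswith() returns bool; str.find() returns int

bool, int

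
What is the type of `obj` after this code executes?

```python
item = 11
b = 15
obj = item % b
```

int % int returns int (11 % 15 = 11)

int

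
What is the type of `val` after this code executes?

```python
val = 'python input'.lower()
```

str.lower() returns str

str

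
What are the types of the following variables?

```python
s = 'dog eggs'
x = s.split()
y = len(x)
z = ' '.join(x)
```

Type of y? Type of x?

len() returns int; str.split() returns list

int, list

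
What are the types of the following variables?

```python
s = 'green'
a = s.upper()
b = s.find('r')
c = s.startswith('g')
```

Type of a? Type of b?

str.upper() returns str; str.find() returns int

str, int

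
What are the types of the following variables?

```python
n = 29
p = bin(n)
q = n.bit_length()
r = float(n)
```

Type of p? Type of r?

bin() returns str; float() returns float

str, float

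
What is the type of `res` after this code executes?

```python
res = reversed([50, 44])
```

reversed() on a list returns a list_reverseiterator

list_reverseiterator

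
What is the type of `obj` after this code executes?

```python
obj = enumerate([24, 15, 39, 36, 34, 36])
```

enumerate() returns an enumerate iterator object

enumerate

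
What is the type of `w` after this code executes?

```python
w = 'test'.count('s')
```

str.count() returns int

int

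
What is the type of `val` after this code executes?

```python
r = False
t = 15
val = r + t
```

bool + int returns int (False is 0, so 0 + 15 = 15)

int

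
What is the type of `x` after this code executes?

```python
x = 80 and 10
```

'and' returns the last value when all truthy (10, which is int)

int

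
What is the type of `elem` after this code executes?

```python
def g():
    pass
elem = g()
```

A function with no return statement returns None

NoneType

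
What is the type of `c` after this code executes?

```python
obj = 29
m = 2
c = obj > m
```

Comparison operators return bool

bool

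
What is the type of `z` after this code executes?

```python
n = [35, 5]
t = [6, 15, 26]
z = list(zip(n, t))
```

list(zip(...)) returns a list of tuples

list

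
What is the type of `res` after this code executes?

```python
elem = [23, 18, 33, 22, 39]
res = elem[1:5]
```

Slicing a list always returns a list

list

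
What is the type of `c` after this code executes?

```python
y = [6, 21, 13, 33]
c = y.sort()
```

list.sort() returns None (sorts in place)

NoneType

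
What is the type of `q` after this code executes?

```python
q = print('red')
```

print() returns None

NoneType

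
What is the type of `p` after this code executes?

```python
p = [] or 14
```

'or' returns first truthy value (14, which is int)

int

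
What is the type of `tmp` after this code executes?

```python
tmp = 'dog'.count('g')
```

str.count() returns int

int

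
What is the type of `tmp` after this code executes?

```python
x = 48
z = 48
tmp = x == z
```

Equality comparison returns bool

bool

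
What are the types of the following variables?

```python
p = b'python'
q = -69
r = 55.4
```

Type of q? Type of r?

q is int; r is float

int, float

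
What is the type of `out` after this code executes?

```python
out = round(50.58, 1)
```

round() with ndigits arg returns float

float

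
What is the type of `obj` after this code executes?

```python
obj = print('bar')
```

print() returns None

NoneType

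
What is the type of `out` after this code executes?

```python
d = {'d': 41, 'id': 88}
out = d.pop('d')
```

dict.pop() returns the value (int)

int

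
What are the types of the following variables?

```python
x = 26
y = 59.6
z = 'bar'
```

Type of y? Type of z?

y is float; z is str

float, str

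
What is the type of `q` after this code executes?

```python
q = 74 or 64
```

'or' returns the first truthy value (74, which is int)

int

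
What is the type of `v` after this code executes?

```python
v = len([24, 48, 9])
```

len() always returns int

int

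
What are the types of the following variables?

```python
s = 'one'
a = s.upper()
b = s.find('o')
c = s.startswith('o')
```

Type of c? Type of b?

str.startswith() returns bool; str.find() returns int

bool, int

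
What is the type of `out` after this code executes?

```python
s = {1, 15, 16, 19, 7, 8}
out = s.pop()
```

Popping from a set of ints returns int

int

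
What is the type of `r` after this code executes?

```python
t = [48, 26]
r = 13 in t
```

'in' operator returns bool

bool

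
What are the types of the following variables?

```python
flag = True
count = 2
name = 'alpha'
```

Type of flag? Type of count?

flag is bool; count is int

bool, int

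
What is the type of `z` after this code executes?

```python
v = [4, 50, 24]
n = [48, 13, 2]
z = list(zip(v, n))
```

list(zip(...)) returns a list of tuples

list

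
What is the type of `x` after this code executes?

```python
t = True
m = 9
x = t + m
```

bool + int returns int (True is 1, so 1 + 9 = 10)

int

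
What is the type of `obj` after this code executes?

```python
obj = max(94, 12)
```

max() of ints returns int

int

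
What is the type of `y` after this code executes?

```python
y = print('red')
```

print() returns None

NoneType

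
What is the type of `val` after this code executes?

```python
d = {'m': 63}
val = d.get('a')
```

dict.get() returns None when key 'a' is not found and no default given

NoneType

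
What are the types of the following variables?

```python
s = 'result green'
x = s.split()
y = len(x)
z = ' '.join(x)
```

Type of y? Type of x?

len() returns int; str.split() returns list

int, list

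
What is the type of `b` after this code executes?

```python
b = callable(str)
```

callable() returns bool

bool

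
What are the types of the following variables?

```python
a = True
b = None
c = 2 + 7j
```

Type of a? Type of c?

a is bool; c is complex

bool, complex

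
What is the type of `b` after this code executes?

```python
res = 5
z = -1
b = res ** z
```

int ** negative int returns float

float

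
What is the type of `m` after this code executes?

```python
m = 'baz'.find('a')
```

str.find() returns int (index, or -1)

int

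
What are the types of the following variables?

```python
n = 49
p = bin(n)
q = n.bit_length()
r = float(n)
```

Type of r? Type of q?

float() returns float; int.bit_length() returns int

float, int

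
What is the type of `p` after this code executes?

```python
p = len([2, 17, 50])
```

len() always returns int

int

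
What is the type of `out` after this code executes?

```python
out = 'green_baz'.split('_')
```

str.split() returns list

list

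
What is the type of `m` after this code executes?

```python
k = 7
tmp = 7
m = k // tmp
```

int // int returns int (7 // 7 = 1)

int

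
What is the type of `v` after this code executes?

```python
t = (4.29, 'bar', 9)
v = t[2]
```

Index 2 of tuple is 9 which is int

int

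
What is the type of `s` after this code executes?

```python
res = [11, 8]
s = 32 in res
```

'in' operator returns bool

bool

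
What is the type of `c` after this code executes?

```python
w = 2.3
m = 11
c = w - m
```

float - int returns float (2.3 - 11 = -8.7)

float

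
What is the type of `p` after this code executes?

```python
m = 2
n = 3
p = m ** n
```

int ** positive int returns int (2 ** 3 = 8)

int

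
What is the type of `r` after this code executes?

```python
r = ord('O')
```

ord() returns int (Unicode code point)

int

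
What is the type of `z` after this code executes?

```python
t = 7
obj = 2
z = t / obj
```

int / int always returns float in Python 3 (7 / 2 = 3.5)

float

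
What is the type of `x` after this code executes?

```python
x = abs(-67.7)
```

abs() of float returns float

float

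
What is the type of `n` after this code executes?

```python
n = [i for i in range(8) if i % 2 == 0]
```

A list comprehension [...] produces a list

list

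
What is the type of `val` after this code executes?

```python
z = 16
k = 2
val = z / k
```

int / int always returns float in Python 3 (16 / 2 = 8)

float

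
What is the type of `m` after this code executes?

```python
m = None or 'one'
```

'or' with None returns the other value ('one', str)

str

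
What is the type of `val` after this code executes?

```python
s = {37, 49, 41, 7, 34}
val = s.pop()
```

Popping from a set of ints returns int

int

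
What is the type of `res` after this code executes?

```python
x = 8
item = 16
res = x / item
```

int / int always returns float in Python 3 (8 / 16 = 0.5)

float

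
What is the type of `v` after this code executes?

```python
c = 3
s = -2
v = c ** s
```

int ** negative int returns float

float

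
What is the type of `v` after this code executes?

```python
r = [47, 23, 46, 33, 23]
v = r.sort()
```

list.sort() returns None (sorts in place)

NoneType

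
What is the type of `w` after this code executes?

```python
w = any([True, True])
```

any() returns bool

bool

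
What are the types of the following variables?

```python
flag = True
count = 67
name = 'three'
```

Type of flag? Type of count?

flag is bool; count is int

bool, int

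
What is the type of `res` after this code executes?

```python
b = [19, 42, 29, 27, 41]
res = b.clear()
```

list.clear() returns None

NoneType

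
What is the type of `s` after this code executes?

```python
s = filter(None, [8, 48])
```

filter() returns a filter iterator object

filter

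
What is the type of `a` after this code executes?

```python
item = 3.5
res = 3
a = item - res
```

float - int returns float (3.5 - 3 = 0.5)

float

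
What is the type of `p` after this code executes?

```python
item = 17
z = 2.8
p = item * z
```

int * float returns float (17 * 2.8 = 47.6)

float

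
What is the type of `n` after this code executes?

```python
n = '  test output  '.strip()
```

str.strip() returns str

str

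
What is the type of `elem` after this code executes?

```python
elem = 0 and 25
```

'and' returns the first falsy value (0, which is int)

int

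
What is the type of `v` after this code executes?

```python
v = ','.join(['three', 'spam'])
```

str.join() returns str

str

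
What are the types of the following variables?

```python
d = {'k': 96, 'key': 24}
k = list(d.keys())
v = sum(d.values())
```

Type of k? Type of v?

list(...) returns list; sum of int values returns int

list, int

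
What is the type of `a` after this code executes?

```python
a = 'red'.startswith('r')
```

str.startswith() returns bool

bool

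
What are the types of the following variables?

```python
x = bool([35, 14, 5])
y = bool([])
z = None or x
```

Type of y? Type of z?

bool() returns bool; None or <bool> returns the bool

bool, bool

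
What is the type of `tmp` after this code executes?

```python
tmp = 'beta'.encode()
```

str.encode() returns bytes

bytes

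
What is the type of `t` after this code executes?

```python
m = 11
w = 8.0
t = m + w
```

int + float returns float (11 + 8.0 = 19.0)

float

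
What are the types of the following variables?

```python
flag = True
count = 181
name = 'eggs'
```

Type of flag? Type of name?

flag is bool; name is str

bool, str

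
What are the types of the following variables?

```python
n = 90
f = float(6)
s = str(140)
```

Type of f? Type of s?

f is float; s is str

float, str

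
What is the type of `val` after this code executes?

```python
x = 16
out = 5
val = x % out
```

int % int returns int (16 % 5 = 1)

int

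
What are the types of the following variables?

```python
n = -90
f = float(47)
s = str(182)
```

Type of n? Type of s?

n is int; s is str

int, str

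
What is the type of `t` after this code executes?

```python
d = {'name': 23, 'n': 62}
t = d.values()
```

.values() returns a dict_values view object

dict_values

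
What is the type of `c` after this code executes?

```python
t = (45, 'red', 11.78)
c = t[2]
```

Index 2 of tuple is 11.78 which is float

float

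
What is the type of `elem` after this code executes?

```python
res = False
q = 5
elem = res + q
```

bool + int returns int (False is 0, so 0 + 5 = 5)

int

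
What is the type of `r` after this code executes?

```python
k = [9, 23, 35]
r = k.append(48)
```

list.append() returns None (mutates in place)

NoneType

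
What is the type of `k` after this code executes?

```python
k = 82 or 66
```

'or' returns the first truthy value (82, which is int)

int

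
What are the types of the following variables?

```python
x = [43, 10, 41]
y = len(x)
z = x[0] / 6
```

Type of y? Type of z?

len() returns int; int / int returns float

int, float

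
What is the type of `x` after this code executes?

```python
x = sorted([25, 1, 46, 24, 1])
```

sorted() always returns list

list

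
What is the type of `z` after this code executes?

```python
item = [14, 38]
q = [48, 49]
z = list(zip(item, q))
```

list(zip(...)) returns a list of tuples

list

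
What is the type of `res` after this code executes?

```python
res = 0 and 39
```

'and' returns the first falsy value (0, which is int)

int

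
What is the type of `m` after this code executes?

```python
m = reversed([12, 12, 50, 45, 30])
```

reversed() on a list returns a list_reverseiterator

list_reverseiterator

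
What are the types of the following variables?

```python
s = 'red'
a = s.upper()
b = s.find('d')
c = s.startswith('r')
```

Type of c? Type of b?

str.startswith() returns bool; str.find() returns int

bool, int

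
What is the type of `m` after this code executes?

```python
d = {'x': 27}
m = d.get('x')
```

dict.get() returns the value (int) when key is found

int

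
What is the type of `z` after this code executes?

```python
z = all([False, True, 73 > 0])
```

all() returns bool

bool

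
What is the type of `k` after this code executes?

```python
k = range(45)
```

range() returns a range object

range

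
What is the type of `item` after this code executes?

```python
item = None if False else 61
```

Ternary: condition is False, else branch (61) taken → int

int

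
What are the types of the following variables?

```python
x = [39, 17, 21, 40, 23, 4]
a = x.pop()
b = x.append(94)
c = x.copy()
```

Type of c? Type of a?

list.copy() returns list; list.pop() returns the element (int)

list, int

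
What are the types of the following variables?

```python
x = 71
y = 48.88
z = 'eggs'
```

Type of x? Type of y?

x is int; y is float

int, float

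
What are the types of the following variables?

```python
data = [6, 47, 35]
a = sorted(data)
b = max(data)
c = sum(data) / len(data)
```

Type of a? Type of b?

sorted() returns list; max of ints returns int

list, int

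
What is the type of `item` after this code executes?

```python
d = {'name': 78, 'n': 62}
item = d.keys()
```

.keys() returns a dict_keys view object

dict_keys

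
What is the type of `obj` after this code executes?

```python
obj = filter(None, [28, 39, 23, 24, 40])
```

filter() returns a filter iterator object

filter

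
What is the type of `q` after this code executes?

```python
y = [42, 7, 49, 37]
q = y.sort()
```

list.sort() returns None (sorts in place)

NoneType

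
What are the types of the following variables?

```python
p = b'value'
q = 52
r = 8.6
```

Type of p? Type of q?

p is bytes; q is int

bytes, int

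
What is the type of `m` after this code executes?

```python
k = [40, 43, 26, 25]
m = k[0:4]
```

Slicing a list always returns a list

list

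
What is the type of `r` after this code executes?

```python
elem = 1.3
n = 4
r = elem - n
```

float - int returns float (1.3 - 4 = -2.7)

float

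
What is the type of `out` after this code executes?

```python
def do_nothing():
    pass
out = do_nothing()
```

A function with no return statement returns None

NoneType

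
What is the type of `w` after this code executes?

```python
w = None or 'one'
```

'or' with None returns the other value ('one', str)

str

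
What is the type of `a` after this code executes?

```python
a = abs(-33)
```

abs() of int returns int

int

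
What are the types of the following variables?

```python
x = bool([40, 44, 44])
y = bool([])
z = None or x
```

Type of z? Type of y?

None or <bool> returns the bool; bool() returns bool

bool, bool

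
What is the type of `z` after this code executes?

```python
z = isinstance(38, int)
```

isinstance() returns bool

bool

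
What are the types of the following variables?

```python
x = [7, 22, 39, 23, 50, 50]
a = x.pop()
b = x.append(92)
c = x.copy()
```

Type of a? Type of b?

list.pop() returns the element (int); list.append() returns None

int, NoneType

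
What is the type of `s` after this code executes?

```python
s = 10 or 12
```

'or' returns the first truthy value (10, which is int)

int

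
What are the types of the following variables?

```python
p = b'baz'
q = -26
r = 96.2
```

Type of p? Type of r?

p is bytes; r is float

bytes, float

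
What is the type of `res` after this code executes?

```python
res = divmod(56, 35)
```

divmod() returns a tuple (quotient, remainder)

tuple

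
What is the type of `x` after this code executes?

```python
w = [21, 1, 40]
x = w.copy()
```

list.copy() returns list

list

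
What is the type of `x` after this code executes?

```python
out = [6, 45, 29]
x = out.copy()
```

list.copy() returns list

list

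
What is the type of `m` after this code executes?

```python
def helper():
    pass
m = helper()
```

A function with no return statement returns None

NoneType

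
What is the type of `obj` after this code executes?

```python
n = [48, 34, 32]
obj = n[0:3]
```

Slicing a list always returns a list

list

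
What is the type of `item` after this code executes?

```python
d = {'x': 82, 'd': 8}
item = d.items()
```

dict.items() returns a dict_items view

dict_items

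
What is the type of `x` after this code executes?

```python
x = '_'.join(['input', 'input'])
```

str.join() returns str

str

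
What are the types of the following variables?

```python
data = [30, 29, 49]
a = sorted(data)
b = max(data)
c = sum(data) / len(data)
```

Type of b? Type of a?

max of ints returns int; sorted() returns list

int, list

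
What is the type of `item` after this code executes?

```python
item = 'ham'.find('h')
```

str.find() returns int (index, or -1)

int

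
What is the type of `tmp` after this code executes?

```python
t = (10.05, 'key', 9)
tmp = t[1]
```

Index 1 of tuple is 'key' which is str

str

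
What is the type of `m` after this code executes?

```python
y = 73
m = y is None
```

'is' comparison returns bool

bool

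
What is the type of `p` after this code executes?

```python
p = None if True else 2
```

Ternary: condition is True, if branch (None) taken → NoneType

NoneType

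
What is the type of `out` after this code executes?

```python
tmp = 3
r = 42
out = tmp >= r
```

Comparison operators return bool

bool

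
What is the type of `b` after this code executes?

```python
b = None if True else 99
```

Ternary: condition is True, if branch (None) taken → NoneType

NoneType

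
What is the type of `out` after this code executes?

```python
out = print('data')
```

print() returns None

NoneType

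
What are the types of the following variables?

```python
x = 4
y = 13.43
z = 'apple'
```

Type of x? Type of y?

x is int; y is float

int, float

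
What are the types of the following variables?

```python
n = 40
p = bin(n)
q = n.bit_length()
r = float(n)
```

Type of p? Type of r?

bin() returns str; float() returns float

str, float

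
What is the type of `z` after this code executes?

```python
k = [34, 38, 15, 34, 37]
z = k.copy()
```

list.copy() returns list

list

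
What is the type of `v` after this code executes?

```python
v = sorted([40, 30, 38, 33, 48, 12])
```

sorted() always returns list

list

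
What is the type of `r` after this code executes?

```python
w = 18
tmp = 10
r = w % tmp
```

int % int returns int (18 % 10 = 8)

int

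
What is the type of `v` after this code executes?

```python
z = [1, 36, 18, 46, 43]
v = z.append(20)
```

list.append() returns None (mutates in place)

NoneType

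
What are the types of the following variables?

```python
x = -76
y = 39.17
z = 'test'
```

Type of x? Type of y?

x is int; y is float

int, float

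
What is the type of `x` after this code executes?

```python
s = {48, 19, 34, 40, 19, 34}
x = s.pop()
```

Popping from a set of ints returns int

int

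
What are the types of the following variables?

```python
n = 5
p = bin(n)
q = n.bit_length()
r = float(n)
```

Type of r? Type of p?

float() returns float; bin() returns str

float, str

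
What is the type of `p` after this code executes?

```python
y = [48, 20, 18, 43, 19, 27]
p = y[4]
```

Indexing a list of ints returns int (y[4] = 19)

int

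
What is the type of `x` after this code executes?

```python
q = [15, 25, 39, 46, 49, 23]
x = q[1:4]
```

Slicing a list always returns a list

list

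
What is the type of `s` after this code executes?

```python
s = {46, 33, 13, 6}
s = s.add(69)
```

set.add() returns None (mutates in place)

NoneType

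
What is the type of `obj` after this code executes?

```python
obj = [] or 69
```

'or' returns first truthy value (69, which is int)

int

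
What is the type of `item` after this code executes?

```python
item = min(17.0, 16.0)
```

min() of floats returns float

float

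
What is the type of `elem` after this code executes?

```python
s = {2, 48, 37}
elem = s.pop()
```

Popping from a set of ints returns int

int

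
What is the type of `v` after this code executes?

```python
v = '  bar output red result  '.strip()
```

str.strip() returns str

str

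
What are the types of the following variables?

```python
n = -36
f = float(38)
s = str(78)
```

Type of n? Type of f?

n is int; f is float

int, float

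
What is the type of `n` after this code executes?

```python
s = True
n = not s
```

'not' always returns bool

bool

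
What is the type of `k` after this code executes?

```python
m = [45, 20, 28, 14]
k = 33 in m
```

'in' operator returns bool

bool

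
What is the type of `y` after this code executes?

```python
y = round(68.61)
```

round() with no ndigits arg returns int

int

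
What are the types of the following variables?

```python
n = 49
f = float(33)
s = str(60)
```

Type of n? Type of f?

n is int; f is float

int, float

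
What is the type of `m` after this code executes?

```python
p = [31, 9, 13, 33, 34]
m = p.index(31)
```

list.index() returns int

int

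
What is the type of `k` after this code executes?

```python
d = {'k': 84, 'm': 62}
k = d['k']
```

Accessing dict[str, int] with key 'k' returns int value 84

int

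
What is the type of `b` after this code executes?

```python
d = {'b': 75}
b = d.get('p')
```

dict.get() returns None when key 'p' is not found and no default given

NoneType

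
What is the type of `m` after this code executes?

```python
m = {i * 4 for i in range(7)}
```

A set comprehension {expr for x in iterable} produces a set

set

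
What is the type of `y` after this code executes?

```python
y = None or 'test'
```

'or' with None returns the other value ('test', str)

str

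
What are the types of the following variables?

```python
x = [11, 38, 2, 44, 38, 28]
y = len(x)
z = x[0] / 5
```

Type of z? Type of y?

int / int returns float; len() returns int

float, int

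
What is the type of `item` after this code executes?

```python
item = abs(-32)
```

abs() of int returns int

int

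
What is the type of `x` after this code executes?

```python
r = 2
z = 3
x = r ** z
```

int ** positive int returns int (2 ** 3 = 8)

int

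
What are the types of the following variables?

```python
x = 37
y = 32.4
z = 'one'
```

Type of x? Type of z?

x is int; z is str

int, str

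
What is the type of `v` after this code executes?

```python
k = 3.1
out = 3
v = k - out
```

float - int returns float (3.1 - 3 = 0.1)

float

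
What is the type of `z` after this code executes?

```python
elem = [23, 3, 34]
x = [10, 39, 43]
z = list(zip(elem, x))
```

list(zip(...)) returns a list of tuples

list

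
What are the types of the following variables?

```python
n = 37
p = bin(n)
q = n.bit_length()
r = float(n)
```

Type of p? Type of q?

bin() returns str; int.bit_length() returns int

str, int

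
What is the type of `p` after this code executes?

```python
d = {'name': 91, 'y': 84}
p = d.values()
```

.values() returns a dict_values view object

dict_values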